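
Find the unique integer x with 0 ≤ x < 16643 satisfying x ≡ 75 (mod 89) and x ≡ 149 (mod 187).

Write x = 75 + 89·k. Then 89·k ≡ 149 − 75 ≡ 74 (mod 187).
Need 89⁻¹ mod 187. Extended Euclid on (187, 89):
187 = 2*89 + 9
89 = 9*9 + 8
9 = 1*8 + 1
8 = 8*1 + 0
Back-substitute:
1 = 9 − 8
1 = −89 + 10·9
1 = 10·187 − 21·89
89⁻¹ ≡ 166 (mod 187), so k ≡ 166·74 ≡ 129 (mod 187).
x = 75 + 89·129 = 11556.

11556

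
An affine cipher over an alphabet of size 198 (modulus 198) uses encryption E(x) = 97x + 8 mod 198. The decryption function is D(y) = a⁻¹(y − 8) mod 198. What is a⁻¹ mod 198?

49

gcd(198, 97) by repeated division:
198 = 2×97 + 4
97 = 24×4 + 1
4 = 4×1 + 0
gcd = 1, so the inverse exists. Back-substitute:
1 = 97 − 24·4
1 = −24·198 + 49·97
So 97·49 ≡ 1 (mod 198).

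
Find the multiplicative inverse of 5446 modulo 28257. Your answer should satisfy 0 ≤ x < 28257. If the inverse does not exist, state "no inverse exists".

3907

gcd(28257, 5446) by repeated division:
28257 = 5*5446 + 1027
5446 = 5*1027 + 311
1027 = 3*311 + 94
311 = 3*94 + 29
94 = 3*29 + 7
29 = 4*7 + 1
7 = 7*1 + 0
The gcd is 1. Working backward:
1 = 29 − 4·7
1 = −4·94 + 13·29
1 = 13·311 − 43·94
1 = −43·1027 + 142·311
1 = 142·5446 − 753·1027
1 = −753·28257 + 3907·5446
So 5446·3907 ≡ 1 (mod 28257).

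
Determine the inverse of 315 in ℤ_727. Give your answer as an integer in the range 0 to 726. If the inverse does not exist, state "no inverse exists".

Extended Euclidean algorithm:
727 = 2·315 + 97
315 = 3·97 + 24
97 = 4·24 + 1
24 = 24·1 + 0
The gcd is 1. Working backward:
1 = 97 − 4·24
1 = −4·315 + 13·97
1 = 13·727 − 30·315
Hence 315⁻¹ ≡ -30 ≡ 697 (mod 727).

697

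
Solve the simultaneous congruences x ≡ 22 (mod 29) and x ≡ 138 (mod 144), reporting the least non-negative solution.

Write x = 22 + 29·k. Then 29·k ≡ 138 − 22 ≡ 116 (mod 144).
Need 29⁻¹ mod 144. Extended Euclid on (144, 29):
144 = 4×29 + 28
29 = 1×28 + 1
28 = 28×1 + 0
Back-substitute:
1 = 29 − 28
1 = −144 + 5·29
29⁻¹ ≡ 5 (mod 144), so k ≡ 5·116 ≡ 4 (mod 144).
x = 22 + 29·4 = 138.

138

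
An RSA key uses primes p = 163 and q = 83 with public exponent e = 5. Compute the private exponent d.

φ(n) = (p−1)(q−1) = 162·82 = 13284.
Need d with 5·d ≡ 1 (mod 13284). Apply the extended Euclidean algorithm:
13284 = 2656*5 + 4
5 = 1*4 + 1
4 = 4*1 + 0
Back-substitute:
1 = 5 − 4
1 = −13284 + 2657·5
So 5·2657 ≡ 1 (mod 13284), hence d = 2657.

2657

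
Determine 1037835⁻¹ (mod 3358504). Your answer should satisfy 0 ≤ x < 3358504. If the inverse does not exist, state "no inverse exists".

gcd(3358504, 1037835) by repeated division:
3358504 = 3*1037835 + 244999
1037835 = 4*244999 + 57839
244999 = 4*57839 + 13643
57839 = 4*13643 + 3267
13643 = 4*3267 + 575
3267 = 5*575 + 392
575 = 1*392 + 183
392 = 2*183 + 26
183 = 7*26 + 1
26 = 26*1 + 0
gcd = 1, so the inverse exists. Back-substitute:
1 = 183 − 7·26
1 = −7·392 + 15·183
1 = 15·575 − 22·392
1 = −22·3267 + 125·575
1 = 125·13643 − 522·3267
1 = −522·57839 + 2213·13643
1 = 2213·244999 − 9374·57839
1 = −9374·1037835 + 39709·244999
1 = 39709·3358504 − 128501·1037835
Hence 1037835⁻¹ ≡ -128501 ≡ 3230003 (mod 3358504).

3230003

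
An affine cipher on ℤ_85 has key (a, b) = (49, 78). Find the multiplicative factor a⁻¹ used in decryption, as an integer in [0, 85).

Run Euclid on (85, 49):
85 = 1×49 + 36
49 = 1×36 + 13
36 = 2×13 + 10
13 = 1×10 + 3
10 = 3×3 + 1
3 = 3×1 + 0
gcd = 1, so the inverse exists. Back-substitute:
1 = 10 − 3·3
1 = −3·13 + 4·10
1 = 4·36 − 11·13
1 = −11·49 + 15·36
1 = 15·85 − 26·49
So 49·(-26) ≡ 1 (mod 85), and -26 ≡ 59 (mod 85).

59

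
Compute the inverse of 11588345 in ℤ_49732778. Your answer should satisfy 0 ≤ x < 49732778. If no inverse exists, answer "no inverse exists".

Extended Euclidean algorithm:
49732778 = 4×11588345 + 3379398
11588345 = 3×3379398 + 1450151
3379398 = 2×1450151 + 479096
1450151 = 3×479096 + 12863
479096 = 37×12863 + 3165
12863 = 4×3165 + 203
3165 = 15×203 + 120
203 = 1×120 + 83
120 = 1×83 + 37
83 = 2×37 + 9
37 = 4×9 + 1
9 = 9×1 + 0
The gcd is 1. Working backward:
1 = 37 − 4·9
1 = −4·83 + 9·37
1 = 9·120 − 13·83
1 = −13·203 + 22·120
1 = 22·3165 − 343·203
1 = −343·12863 + 1394·3165
1 = 1394·479096 − 51921·12863
1 = −51921·1450151 + 157157·479096
1 = 157157·3379398 − 366235·1450151
1 = −366235·11588345 + 1255862·3379398
1 = 1255862·49732778 − 5389683·11588345
So 11588345·(-5389683) ≡ 1 (mod 49732778), and -5389683 ≡ 44343095 (mod 49732778).

44343095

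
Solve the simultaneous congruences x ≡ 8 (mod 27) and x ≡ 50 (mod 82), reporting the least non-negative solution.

Write x = 8 + 27·k. Then 27·k ≡ 50 − 8 ≡ 42 (mod 82).
Need 27⁻¹ mod 82. Extended Euclid on (82, 27):
82 = 3·27 + 1
27 = 27·1 + 0
Back-substitute:
1 = 82 − 3·27
27⁻¹ ≡ 79 (mod 82), so k ≡ 79·42 ≡ 38 (mod 82).
x = 8 + 27·38 = 1034.

1034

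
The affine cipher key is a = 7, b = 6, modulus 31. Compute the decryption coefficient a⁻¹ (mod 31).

Run Euclid on (31, 7):
31 = 4·7 + 3
7 = 2·3 + 1
3 = 3·1 + 0
Since gcd(7, 31) = 1, back-substitute to write 1 as a combination:
1 = 7 − 2·3
1 = −2·31 + 9·7
So 7·9 ≡ 1 (mod 31).

9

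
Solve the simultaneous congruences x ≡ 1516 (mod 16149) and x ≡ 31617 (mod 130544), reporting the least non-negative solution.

Write x = 1516 + 16149·k. Then 16149·k ≡ 31617 − 1516 ≡ 30101 (mod 130544).
Need 16149⁻¹ mod 130544. Extended Euclid on (130544, 16149):
130544 = 8*16149 + 1352
16149 = 11*1352 + 1277
1352 = 1*1277 + 75
1277 = 17*75 + 2
75 = 37*2 + 1
2 = 2*1 + 0
Back-substitute:
1 = 75 − 37·2
1 = −37·1277 + 630·75
1 = 630·1352 − 667·1277
1 = −667·16149 + 7967·1352
1 = 7967·130544 − 64403·16149
16149⁻¹ ≡ 66141 (mod 130544), so k ≡ 66141·30101 ≡ 114241 (mod 130544).
x = 1516 + 16149·114241 = 1844879425.

1844879425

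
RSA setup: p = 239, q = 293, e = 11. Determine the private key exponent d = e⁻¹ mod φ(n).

φ(n) = (p−1)(q−1) = 238·292 = 69496.
Need d with 11·d ≡ 1 (mod 69496). Apply the extended Euclidean algorithm:
69496 = 6317*11 + 9
11 = 1*9 + 2
9 = 4*2 + 1
2 = 2*1 + 0
Back-substitute:
1 = 9 − 4·2
1 = −4·11 + 5·9
1 = 5·69496 − 31589·11
So 11·(-31589) ≡ 1 (mod 69496), hence d ≡ -31589 ≡ 37907 (mod 69496).

37907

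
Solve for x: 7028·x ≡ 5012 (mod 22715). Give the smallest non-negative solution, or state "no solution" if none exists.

First find gcd(7028, 22715):
22715 = 3×7028 + 1631
7028 = 4×1631 + 504
1631 = 3×504 + 119
504 = 4×119 + 28
119 = 4×28 + 7
28 = 4×7 + 0
gcd = 7 and 7 | 5012, so solutions exist. Divide through by 7: 1004x ≡ 716 (mod 3245).
Now find 1004⁻¹ mod 3245:
3245 = 3×1004 + 233
1004 = 4×233 + 72
233 = 3×72 + 17
72 = 4×17 + 4
17 = 4×4 + 1
4 = 4×1 + 0
Back-substitute:
1 = 17 − 4·4
1 = −4·72 + 17·17
1 = 17·233 − 55·72
1 = −55·1004 + 237·233
1 = 237·3245 − 766·1004
So 1004·(-766) ≡ 1 (mod 3245), i.e. 1004⁻¹ ≡ 2479.
Then x ≡ 2479·716 ≡ 3194 (mod 3245); the smallest non-negative solution is x = 3194.

3194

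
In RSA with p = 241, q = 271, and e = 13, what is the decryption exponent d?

φ(n) = (p−1)(q−1) = 240·270 = 64800.
Need d with 13·d ≡ 1 (mod 64800). Apply the extended Euclidean algorithm:
64800 = 4984·13 + 8
13 = 1·8 + 5
8 = 1·5 + 3
5 = 1·3 + 2
3 = 1·2 + 1
2 = 2·1 + 0
Back-substitute:
1 = 3 − 2
1 = −5 + 2·3
1 = 2·8 − 3·5
1 = −3·13 + 5·8
1 = 5·64800 − 24923·13
So 13·(-24923) ≡ 1 (mod 64800), hence d ≡ -24923 ≡ 39877 (mod 64800).

39877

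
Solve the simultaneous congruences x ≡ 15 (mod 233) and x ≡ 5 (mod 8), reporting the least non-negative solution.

1413

Write x = 15 + 233·k. Then 233·k ≡ 5 − 15 ≡ 6 (mod 8).
Need 233⁻¹ mod 8. Extended Euclid on (8, 1):
8 = 8*1 + 0
233⁻¹ ≡ 1 (mod 8), so k ≡ 1·6 ≡ 6 (mod 8).
x = 15 + 233·6 = 1413.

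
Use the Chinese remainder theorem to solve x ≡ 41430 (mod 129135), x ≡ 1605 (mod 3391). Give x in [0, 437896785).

Write x = 41430 + 129135·k. Then 129135·k ≡ 1605 − 41430 ≡ 867 (mod 3391).
Need 129135⁻¹ mod 3391. Extended Euclid on (3391, 277):
3391 = 12×277 + 67
277 = 4×67 + 9
67 = 7×9 + 4
9 = 2×4 + 1
4 = 4×1 + 0
Back-substitute:
1 = 9 − 2·4
1 = −2·67 + 15·9
1 = 15·277 − 62·67
1 = −62·3391 + 759·277
129135⁻¹ ≡ 759 (mod 3391), so k ≡ 759·867 ≡ 199 (mod 3391).
x = 41430 + 129135·199 = 25739295.

25739295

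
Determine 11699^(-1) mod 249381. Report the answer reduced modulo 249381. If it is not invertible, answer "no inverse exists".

Apply the Euclidean algorithm to 249381 and 11699:
249381 = 21*11699 + 3702
11699 = 3*3702 + 593
3702 = 6*593 + 144
593 = 4*144 + 17
144 = 8*17 + 8
17 = 2*8 + 1
8 = 8*1 + 0
Since gcd(11699, 249381) = 1, back-substitute to write 1 as a combination:
1 = 17 − 2·8
1 = −2·144 + 17·17
1 = 17·593 − 70·144
1 = −70·3702 + 437·593
1 = 437·11699 − 1381·3702
1 = −1381·249381 + 29438·11699
So 11699·29438 ≡ 1 (mod 249381).

29438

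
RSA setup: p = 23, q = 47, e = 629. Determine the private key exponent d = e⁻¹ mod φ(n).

φ(n) = (p−1)(q−1) = 22·46 = 1012.
Need d with 629·d ≡ 1 (mod 1012). Apply the extended Euclidean algorithm:
1012 = 1*629 + 383
629 = 1*383 + 246
383 = 1*246 + 137
246 = 1*137 + 109
137 = 1*109 + 28
109 = 3*28 + 25
28 = 1*25 + 3
25 = 8*3 + 1
3 = 3*1 + 0
Back-substitute:
1 = 25 − 8·3
1 = −8·28 + 9·25
1 = 9·109 − 35·28
1 = −35·137 + 44·109
1 = 44·246 − 79·137
1 = −79·383 + 123·246
1 = 123·629 − 202·383
1 = −202·1012 + 325·629
So 629·325 ≡ 1 (mod 1012), hence d = 325.

325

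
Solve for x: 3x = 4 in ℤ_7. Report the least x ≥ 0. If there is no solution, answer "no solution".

First find gcd(3, 7):
7 = 2*3 + 1
3 = 3*1 + 0
gcd = 1, so a unique solution mod 7 exists.
Back-substitute for the Bézout coefficients:
1 = 7 − 2·3
So 3·(-2) ≡ 1 (mod 7), giving 3⁻¹ ≡ 5.
x ≡ 3⁻¹·4 ≡ 5·4 ≡ 6 (mod 7).

6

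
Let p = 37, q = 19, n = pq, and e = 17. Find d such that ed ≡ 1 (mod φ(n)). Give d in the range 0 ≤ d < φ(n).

305

φ(n) = (p−1)(q−1) = 36·18 = 648.
Need d with 17·d ≡ 1 (mod 648). Apply the extended Euclidean algorithm:
648 = 38·17 + 2
17 = 8·2 + 1
2 = 2·1 + 0
Back-substitute:
1 = 17 − 8·2
1 = −8·648 + 305·17
So 17·305 ≡ 1 (mod 648), hence d = 305.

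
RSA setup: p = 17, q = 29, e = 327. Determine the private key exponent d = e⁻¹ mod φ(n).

φ(n) = (p−1)(q−1) = 16·28 = 448.
Need d with 327·d ≡ 1 (mod 448). Apply the extended Euclidean algorithm:
448 = 1×327 + 121
327 = 2×121 + 85
121 = 1×85 + 36
85 = 2×36 + 13
36 = 2×13 + 10
13 = 1×10 + 3
10 = 3×3 + 1
3 = 3×1 + 0
Back-substitute:
1 = 10 − 3·3
1 = −3·13 + 4·10
1 = 4·36 − 11·13
1 = −11·85 + 26·36
1 = 26·121 − 37·85
1 = −37·327 + 100·121
1 = 100·448 − 137·327
So 327·(-137) ≡ 1 (mod 448), hence d ≡ -137 ≡ 311 (mod 448).

311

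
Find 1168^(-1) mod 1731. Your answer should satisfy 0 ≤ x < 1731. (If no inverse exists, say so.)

Run Euclid on (1731, 1168):
1731 = 1·1168 + 563
1168 = 2·563 + 42
563 = 13·42 + 17
42 = 2·17 + 8
17 = 2·8 + 1
8 = 8·1 + 0
gcd = 1, so the inverse exists. Back-substitute:
1 = 17 − 2·8
1 = −2·42 + 5·17
1 = 5·563 − 67·42
1 = −67·1168 + 139·563
1 = 139·1731 − 206·1168
So 1168·(-206) ≡ 1 (mod 1731), and -206 ≡ 1525 (mod 1731).

1525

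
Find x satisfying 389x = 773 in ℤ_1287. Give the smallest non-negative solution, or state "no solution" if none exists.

1021

First find gcd(389, 1287):
1287 = 3×389 + 120
389 = 3×120 + 29
120 = 4×29 + 4
29 = 7×4 + 1
4 = 4×1 + 0
gcd = 1, so a unique solution mod 1287 exists.
Back-substitute for the Bézout coefficients:
1 = 29 − 7·4
1 = −7·120 + 29·29
1 = 29·389 − 94·120
1 = −94·1287 + 311·389
So 389·(311) ≡ 1 (mod 1287), giving 389⁻¹ ≡ 311.
x ≡ 389⁻¹·773 ≡ 311·773 ≡ 1021 (mod 1287).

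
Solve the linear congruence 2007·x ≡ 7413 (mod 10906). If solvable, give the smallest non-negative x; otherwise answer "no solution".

First find gcd(2007, 10906):
10906 = 5*2007 + 871
2007 = 2*871 + 265
871 = 3*265 + 76
265 = 3*76 + 37
76 = 2*37 + 2
37 = 18*2 + 1
2 = 2*1 + 0
gcd = 1, so a unique solution mod 10906 exists.
Back-substitute for the Bézout coefficients:
1 = 37 − 18·2
1 = −18·76 + 37·37
1 = 37·265 − 129·76
1 = −129·871 + 424·265
1 = 424·2007 − 977·871
1 = −977·10906 + 5309·2007
So 2007·(5309) ≡ 1 (mod 10906), giving 2007⁻¹ ≡ 5309.
x ≡ 2007⁻¹·7413 ≡ 5309·7413 ≡ 6769 (mod 10906).

6769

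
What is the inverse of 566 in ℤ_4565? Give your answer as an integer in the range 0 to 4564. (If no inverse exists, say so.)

Run Euclid on (4565, 566):
4565 = 8×566 + 37
566 = 15×37 + 11
37 = 3×11 + 4
11 = 2×4 + 3
4 = 1×3 + 1
3 = 3×1 + 0
gcd = 1, so the inverse exists. Back-substitute:
1 = 4 − 3
1 = −11 + 3·4
1 = 3·37 − 10·11
1 = −10·566 + 153·37
1 = 153·4565 − 1234·566
So 566·(-1234) ≡ 1 (mod 4565), and -1234 ≡ 3331 (mod 4565).

3331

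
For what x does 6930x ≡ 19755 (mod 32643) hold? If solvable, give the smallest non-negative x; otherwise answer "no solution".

1204

First find gcd(6930, 32643):
32643 = 4*6930 + 4923
6930 = 1*4923 + 2007
4923 = 2*2007 + 909
2007 = 2*909 + 189
909 = 4*189 + 153
189 = 1*153 + 36
153 = 4*36 + 9
36 = 4*9 + 0
gcd = 9 and 9 | 19755, so solutions exist. Divide through by 9: 770x ≡ 2195 (mod 3627).
Now find 770⁻¹ mod 3627:
3627 = 4·770 + 547
770 = 1·547 + 223
547 = 2·223 + 101
223 = 2·101 + 21
101 = 4·21 + 17
21 = 1·17 + 4
17 = 4·4 + 1
4 = 4·1 + 0
Back-substitute:
1 = 17 − 4·4
1 = −4·21 + 5·17
1 = 5·101 − 24·21
1 = −24·223 + 53·101
1 = 53·547 − 130·223
1 = −130·770 + 183·547
1 = 183·3627 − 862·770
So 770·(-862) ≡ 1 (mod 3627), i.e. 770⁻¹ ≡ 2765.
Then x ≡ 2765·2195 ≡ 1204 (mod 3627); the smallest non-negative solution is x = 1204.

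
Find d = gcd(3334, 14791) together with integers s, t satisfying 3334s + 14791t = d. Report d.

Apply Euclid's algorithm to 14791 and 3334:
14791 = 4·3334 + 1455
3334 = 2·1455 + 424
1455 = 3·424 + 183
424 = 2·183 + 58
183 = 3·58 + 9
58 = 6·9 + 4
9 = 2·4 + 1
4 = 4·1 + 0
gcd(3334, 14791) = 1.
Express as a combination:
1 = 9 − 2·4
1 = −2·58 + 13·9
1 = 13·183 − 41·58
1 = −41·424 + 95·183
1 = 95·1455 − 326·424
1 = −326·3334 + 747·1455
1 = 747·14791 − 3314·3334
So 1 = (747)·14791 + (-3314)·3334.

1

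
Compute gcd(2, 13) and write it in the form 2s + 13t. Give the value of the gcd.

Repeated division:
13 = 6×2 + 1
2 = 2×1 + 0
gcd(2, 13) = 1.
Back-substituting:
1 = 13 − 6·2
So 1 = (1)·13 + (-6)·2.

1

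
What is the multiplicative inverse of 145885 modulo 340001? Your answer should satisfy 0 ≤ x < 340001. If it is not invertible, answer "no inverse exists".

185118

Extended Euclidean algorithm:
340001 = 2×145885 + 48231
145885 = 3×48231 + 1192
48231 = 40×1192 + 551
1192 = 2×551 + 90
551 = 6×90 + 11
90 = 8×11 + 2
11 = 5×2 + 1
2 = 2×1 + 0
gcd = 1, so the inverse exists. Back-substitute:
1 = 11 − 5·2
1 = −5·90 + 41·11
1 = 41·551 − 251·90
1 = −251·1192 + 543·551
1 = 543·48231 − 21971·1192
1 = −21971·145885 + 66456·48231
1 = 66456·340001 − 154883·145885
So 145885·(-154883) ≡ 1 (mod 340001), and -154883 ≡ 185118 (mod 340001).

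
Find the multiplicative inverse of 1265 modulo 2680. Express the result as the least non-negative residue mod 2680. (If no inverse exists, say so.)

no inverse exists

Euclidean algorithm on 2680, 1265:
2680 = 2*1265 + 150
1265 = 8*150 + 65
150 = 2*65 + 20
65 = 3*20 + 5
20 = 4*5 + 0
The gcd is 5, not 1, hence no inverse exists.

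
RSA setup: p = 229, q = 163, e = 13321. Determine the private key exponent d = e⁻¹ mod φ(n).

φ(n) = (p−1)(q−1) = 228·162 = 36936.
Need d with 13321·d ≡ 1 (mod 36936). Apply the extended Euclidean algorithm:
36936 = 2×13321 + 10294
13321 = 1×10294 + 3027
10294 = 3×3027 + 1213
3027 = 2×1213 + 601
1213 = 2×601 + 11
601 = 54×11 + 7
11 = 1×7 + 4
7 = 1×4 + 3
4 = 1×3 + 1
3 = 3×1 + 0
Back-substitute:
1 = 4 − 3
1 = −7 + 2·4
1 = 2·11 − 3·7
1 = −3·601 + 164·11
1 = 164·1213 − 331·601
1 = −331·3027 + 826·1213
1 = 826·10294 − 2809·3027
1 = −2809·13321 + 3635·10294
1 = 3635·36936 − 10079·13321
So 13321·(-10079) ≡ 1 (mod 36936), hence d ≡ -10079 ≡ 26857 (mod 36936).

26857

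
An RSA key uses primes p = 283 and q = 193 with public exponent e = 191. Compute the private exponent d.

48191

φ(n) = (p−1)(q−1) = 282·192 = 54144.
Need d with 191·d ≡ 1 (mod 54144). Apply the extended Euclidean algorithm:
54144 = 283×191 + 91
191 = 2×91 + 9
91 = 10×9 + 1
9 = 9×1 + 0
Back-substitute:
1 = 91 − 10·9
1 = −10·191 + 21·91
1 = 21·54144 − 5953·191
So 191·(-5953) ≡ 1 (mod 54144), hence d ≡ -5953 ≡ 48191 (mod 54144).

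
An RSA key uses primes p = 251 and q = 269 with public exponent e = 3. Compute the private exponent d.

44667

φ(n) = (p−1)(q−1) = 250·268 = 67000.
Need d with 3·d ≡ 1 (mod 67000). Apply the extended Euclidean algorithm:
67000 = 22333*3 + 1
3 = 3*1 + 0
Back-substitute:
1 = 67000 − 22333·3
So 3·(-22333) ≡ 1 (mod 67000), hence d ≡ -22333 ≡ 44667 (mod 67000).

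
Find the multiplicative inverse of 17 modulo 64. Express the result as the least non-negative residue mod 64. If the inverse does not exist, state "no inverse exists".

Extended Euclidean algorithm:
64 = 3·17 + 13
17 = 1·13 + 4
13 = 3·4 + 1
4 = 4·1 + 0
Since gcd(17, 64) = 1, back-substitute to write 1 as a combination:
1 = 13 − 3·4
1 = −3·17 + 4·13
1 = 4·64 − 15·17
Thus 17·(-15) ≡ 1 (mod 64); reducing, -15 mod 64 = 49.

49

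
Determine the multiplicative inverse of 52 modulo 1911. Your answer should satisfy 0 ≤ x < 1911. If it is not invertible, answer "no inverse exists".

no inverse exists

Compute gcd(52, 1911):
1911 = 36×52 + 39
52 = 1×39 + 13
39 = 3×13 + 0
The gcd is 13, not 1, hence no inverse exists.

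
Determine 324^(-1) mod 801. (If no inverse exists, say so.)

no inverse exists

Compute gcd(324, 801):
801 = 2×324 + 153
324 = 2×153 + 18
153 = 8×18 + 9
18 = 2×9 + 0
gcd(324, 801) = 9 ≠ 1, so 324 has no multiplicative inverse modulo 801.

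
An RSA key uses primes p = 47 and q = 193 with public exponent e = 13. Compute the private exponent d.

φ(n) = (p−1)(q−1) = 46·192 = 8832.
Need d with 13·d ≡ 1 (mod 8832). Apply the extended Euclidean algorithm:
8832 = 679*13 + 5
13 = 2*5 + 3
5 = 1*3 + 2
3 = 1*2 + 1
2 = 2*1 + 0
Back-substitute:
1 = 3 − 2
1 = −5 + 2·3
1 = 2·13 − 5·5
1 = −5·8832 + 3397·13
So 13·3397 ≡ 1 (mod 8832), hence d = 3397.

3397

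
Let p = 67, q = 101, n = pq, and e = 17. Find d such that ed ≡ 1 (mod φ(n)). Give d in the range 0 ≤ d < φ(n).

1553

φ(n) = (p−1)(q−1) = 66·100 = 6600.
Need d with 17·d ≡ 1 (mod 6600). Apply the extended Euclidean algorithm:
6600 = 388·17 + 4
17 = 4·4 + 1
4 = 4·1 + 0
Back-substitute:
1 = 17 − 4·4
1 = −4·6600 + 1553·17
So 17·1553 ≡ 1 (mod 6600), hence d = 1553.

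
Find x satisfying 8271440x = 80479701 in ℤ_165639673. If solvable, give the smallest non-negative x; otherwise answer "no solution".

116567670

First find gcd(8271440, 165639673):
165639673 = 20·8271440 + 210873
8271440 = 39·210873 + 47393
210873 = 4·47393 + 21301
47393 = 2·21301 + 4791
21301 = 4·4791 + 2137
4791 = 2·2137 + 517
2137 = 4·517 + 69
517 = 7·69 + 34
69 = 2·34 + 1
34 = 34·1 + 0
gcd = 1, so a unique solution mod 165639673 exists.
Back-substitute for the Bézout coefficients:
1 = 69 − 2·34
1 = −2·517 + 15·69
1 = 15·2137 − 62·517
1 = −62·4791 + 139·2137
1 = 139·21301 − 618·4791
1 = −618·47393 + 1375·21301
1 = 1375·210873 − 6118·47393
1 = −6118·8271440 + 239977·210873
1 = 239977·165639673 − 4805658·8271440
So 8271440·(-4805658) ≡ 1 (mod 165639673), giving 8271440⁻¹ ≡ 160834015.
x ≡ 8271440⁻¹·80479701 ≡ 160834015·80479701 ≡ 116567670 (mod 165639673).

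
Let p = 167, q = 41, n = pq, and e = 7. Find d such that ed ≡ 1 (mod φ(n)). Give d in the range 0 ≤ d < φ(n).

φ(n) = (p−1)(q−1) = 166·40 = 6640.
Need d with 7·d ≡ 1 (mod 6640). Apply the extended Euclidean algorithm:
6640 = 948×7 + 4
7 = 1×4 + 3
4 = 1×3 + 1
3 = 3×1 + 0
Back-substitute:
1 = 4 − 3
1 = −7 + 2·4
1 = 2·6640 − 1897·7
So 7·(-1897) ≡ 1 (mod 6640), hence d ≡ -1897 ≡ 4743 (mod 6640).

4743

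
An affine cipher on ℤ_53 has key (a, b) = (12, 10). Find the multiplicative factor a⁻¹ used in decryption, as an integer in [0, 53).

31

Extended Euclidean algorithm:
53 = 4·12 + 5
12 = 2·5 + 2
5 = 2·2 + 1
2 = 2·1 + 0
Since gcd(12, 53) = 1, back-substitute to write 1 as a combination:
1 = 5 − 2·2
1 = −2·12 + 5·5
1 = 5·53 − 22·12
Thus 12·(-22) ≡ 1 (mod 53); reducing, -22 mod 53 = 31.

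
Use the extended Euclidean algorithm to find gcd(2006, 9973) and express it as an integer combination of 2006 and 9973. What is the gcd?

1

Euclidean algorithm:
9973 = 4×2006 + 1949
2006 = 1×1949 + 57
1949 = 34×57 + 11
57 = 5×11 + 2
11 = 5×2 + 1
2 = 2×1 + 0
gcd(2006, 9973) = 1.
Express as a combination:
1 = 11 − 5·2
1 = −5·57 + 26·11
1 = 26·1949 − 889·57
1 = −889·2006 + 915·1949
1 = 915·9973 − 4549·2006
So 1 = (915)·9973 + (-4549)·2006.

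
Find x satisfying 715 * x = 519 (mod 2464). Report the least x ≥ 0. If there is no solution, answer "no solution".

gcd(715, 2464):
2464 = 3·715 + 319
715 = 2·319 + 77
319 = 4·77 + 11
77 = 7·11 + 0
gcd = 11, but 11 ∤ 519, so the congruence has no solution.

no solution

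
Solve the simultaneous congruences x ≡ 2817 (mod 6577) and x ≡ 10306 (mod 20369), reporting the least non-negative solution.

Write x = 2817 + 6577·k. Then 6577·k ≡ 10306 − 2817 ≡ 7489 (mod 20369).
Need 6577⁻¹ mod 20369. Extended Euclid on (20369, 6577):
20369 = 3*6577 + 638
6577 = 10*638 + 197
638 = 3*197 + 47
197 = 4*47 + 9
47 = 5*9 + 2
9 = 4*2 + 1
2 = 2*1 + 0
Back-substitute:
1 = 9 − 4·2
1 = −4·47 + 21·9
1 = 21·197 − 88·47
1 = −88·638 + 285·197
1 = 285·6577 − 2938·638
1 = −2938·20369 + 9099·6577
6577⁻¹ ≡ 9099 (mod 20369), so k ≡ 9099·7489 ≡ 8106 (mod 20369).
x = 2817 + 6577·8106 = 53315979.

53315979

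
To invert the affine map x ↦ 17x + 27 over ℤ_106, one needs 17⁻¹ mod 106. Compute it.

25

Apply the Euclidean algorithm to 106 and 17:
106 = 6*17 + 4
17 = 4*4 + 1
4 = 4*1 + 0
gcd = 1, so the inverse exists. Back-substitute:
1 = 17 − 4·4
1 = −4·106 + 25·17
So 17·25 ≡ 1 (mod 106).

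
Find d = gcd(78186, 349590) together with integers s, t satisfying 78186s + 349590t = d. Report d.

6

Repeated division:
349590 = 4*78186 + 36846
78186 = 2*36846 + 4494
36846 = 8*4494 + 894
4494 = 5*894 + 24
894 = 37*24 + 6
24 = 4*6 + 0
gcd(78186, 349590) = 6.
Working backward:
6 = 894 − 37·24
6 = −37·4494 + 186·894
6 = 186·36846 − 1525·4494
6 = −1525·78186 + 3236·36846
6 = 3236·349590 − 14469·78186
So 6 = (3236)·349590 + (-14469)·78186.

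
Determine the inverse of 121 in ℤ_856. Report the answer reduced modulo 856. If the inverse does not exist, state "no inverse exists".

Run Euclid on (856, 121):
856 = 7*121 + 9
121 = 13*9 + 4
9 = 2*4 + 1
4 = 4*1 + 0
gcd = 1, so the inverse exists. Back-substitute:
1 = 9 − 2·4
1 = −2·121 + 27·9
1 = 27·856 − 191·121
Hence 121⁻¹ ≡ -191 ≡ 665 (mod 856).

665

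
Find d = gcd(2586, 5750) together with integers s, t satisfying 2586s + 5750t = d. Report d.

2

Apply Euclid's algorithm to 5750 and 2586:
5750 = 2·2586 + 578
2586 = 4·578 + 274
578 = 2·274 + 30
274 = 9·30 + 4
30 = 7·4 + 2
4 = 2·2 + 0
gcd(2586, 5750) = 2.
Back-substituting:
2 = 30 − 7·4
2 = −7·274 + 64·30
2 = 64·578 − 135·274
2 = −135·2586 + 604·578
2 = 604·5750 − 1343·2586
So 2 = (604)·5750 + (-1343)·2586.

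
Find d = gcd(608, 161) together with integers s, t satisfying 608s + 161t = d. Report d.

Apply Euclid's algorithm to 608 and 161:
608 = 3*161 + 125
161 = 1*125 + 36
125 = 3*36 + 17
36 = 2*17 + 2
17 = 8*2 + 1
2 = 2*1 + 0
gcd(608, 161) = 1.
Working backward:
1 = 17 − 8·2
1 = −8·36 + 17·17
1 = 17·125 − 59·36
1 = −59·161 + 76·125
1 = 76·608 − 287·161
So 1 = (76)·608 + (-287)·161.

1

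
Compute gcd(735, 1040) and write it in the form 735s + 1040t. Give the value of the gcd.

5

Euclidean algorithm:
1040 = 1×735 + 305
735 = 2×305 + 125
305 = 2×125 + 55
125 = 2×55 + 15
55 = 3×15 + 10
15 = 1×10 + 5
10 = 2×5 + 0
gcd(735, 1040) = 5.
Express as a combination:
5 = 15 − 10
5 = −55 + 4·15
5 = 4·125 − 9·55
5 = −9·305 + 22·125
5 = 22·735 − 53·305
5 = −53·1040 + 75·735
So 5 = (-53)·1040 + (75)·735.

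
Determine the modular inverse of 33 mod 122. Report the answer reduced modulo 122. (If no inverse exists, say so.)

Apply the Euclidean algorithm to 122 and 33:
122 = 3*33 + 23
33 = 1*23 + 10
23 = 2*10 + 3
10 = 3*3 + 1
3 = 3*1 + 0
Since gcd(33, 122) = 1, back-substitute to write 1 as a combination:
1 = 10 − 3·3
1 = −3·23 + 7·10
1 = 7·33 − 10·23
1 = −10·122 + 37·33
So 33·37 ≡ 1 (mod 122).

37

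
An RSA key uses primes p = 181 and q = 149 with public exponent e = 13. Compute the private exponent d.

φ(n) = (p−1)(q−1) = 180·148 = 26640.
Need d with 13·d ≡ 1 (mod 26640). Apply the extended Euclidean algorithm:
26640 = 2049×13 + 3
13 = 4×3 + 1
3 = 3×1 + 0
Back-substitute:
1 = 13 − 4·3
1 = −4·26640 + 8197·13
So 13·8197 ≡ 1 (mod 26640), hence d = 8197.

8197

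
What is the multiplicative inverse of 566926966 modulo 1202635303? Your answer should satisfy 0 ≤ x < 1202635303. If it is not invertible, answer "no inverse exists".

29746044

Apply the Euclidean algorithm to 1202635303 and 566926966:
1202635303 = 2×566926966 + 68781371
566926966 = 8×68781371 + 16675998
68781371 = 4×16675998 + 2077379
16675998 = 8×2077379 + 56966
2077379 = 36×56966 + 26603
56966 = 2×26603 + 3760
26603 = 7×3760 + 283
3760 = 13×283 + 81
283 = 3×81 + 40
81 = 2×40 + 1
40 = 40×1 + 0
gcd = 1, so the inverse exists. Back-substitute:
1 = 81 − 2·40
1 = −2·283 + 7·81
1 = 7·3760 − 93·283
1 = −93·26603 + 658·3760
1 = 658·56966 − 1409·26603
1 = −1409·2077379 + 51382·56966
1 = 51382·16675998 − 412465·2077379
1 = −412465·68781371 + 1701242·16675998
1 = 1701242·566926966 − 14022401·68781371
1 = −14022401·1202635303 + 29746044·566926966
So 566926966·29746044 ≡ 1 (mod 1202635303).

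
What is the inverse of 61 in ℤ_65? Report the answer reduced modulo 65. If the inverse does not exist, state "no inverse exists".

16

Extended Euclidean algorithm:
65 = 1·61 + 4
61 = 15·4 + 1
4 = 4·1 + 0
gcd = 1, so the inverse exists. Back-substitute:
1 = 61 − 15·4
1 = −15·65 + 16·61
So 61·16 ≡ 1 (mod 65).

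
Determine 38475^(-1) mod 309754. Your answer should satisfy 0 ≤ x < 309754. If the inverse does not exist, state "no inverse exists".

37887

Apply the Euclidean algorithm to 309754 and 38475:
309754 = 8*38475 + 1954
38475 = 19*1954 + 1349
1954 = 1*1349 + 605
1349 = 2*605 + 139
605 = 4*139 + 49
139 = 2*49 + 41
49 = 1*41 + 8
41 = 5*8 + 1
8 = 8*1 + 0
The gcd is 1. Working backward:
1 = 41 − 5·8
1 = −5·49 + 6·41
1 = 6·139 − 17·49
1 = −17·605 + 74·139
1 = 74·1349 − 165·605
1 = −165·1954 + 239·1349
1 = 239·38475 − 4706·1954
1 = −4706·309754 + 37887·38475
So 38475·37887 ≡ 1 (mod 309754).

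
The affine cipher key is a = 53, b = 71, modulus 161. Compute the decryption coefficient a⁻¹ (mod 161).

gcd(161, 53) by repeated division:
161 = 3*53 + 2
53 = 26*2 + 1
2 = 2*1 + 0
gcd = 1, so the inverse exists. Back-substitute:
1 = 53 − 26·2
1 = −26·161 + 79·53
So 53·79 ≡ 1 (mod 161).

79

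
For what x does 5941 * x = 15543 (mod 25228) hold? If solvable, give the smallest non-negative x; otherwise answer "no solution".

First find gcd(5941, 25228):
25228 = 4*5941 + 1464
5941 = 4*1464 + 85
1464 = 17*85 + 19
85 = 4*19 + 9
19 = 2*9 + 1
9 = 9*1 + 0
gcd = 1, so a unique solution mod 25228 exists.
Back-substitute for the Bézout coefficients:
1 = 19 − 2·9
1 = −2·85 + 9·19
1 = 9·1464 − 155·85
1 = −155·5941 + 629·1464
1 = 629·25228 − 2671·5941
So 5941·(-2671) ≡ 1 (mod 25228), giving 5941⁻¹ ≡ 22557.
x ≡ 5941⁻¹·15543 ≡ 22557·15543 ≡ 9935 (mod 25228).

9935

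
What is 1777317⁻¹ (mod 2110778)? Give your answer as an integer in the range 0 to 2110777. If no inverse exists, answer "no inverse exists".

Run Euclid on (2110778, 1777317):
2110778 = 1*1777317 + 333461
1777317 = 5*333461 + 110012
333461 = 3*110012 + 3425
110012 = 32*3425 + 412
3425 = 8*412 + 129
412 = 3*129 + 25
129 = 5*25 + 4
25 = 6*4 + 1
4 = 4*1 + 0
The gcd is 1. Working backward:
1 = 25 − 6·4
1 = −6·129 + 31·25
1 = 31·412 − 99·129
1 = −99·3425 + 823·412
1 = 823·110012 − 26435·3425
1 = −26435·333461 + 80128·110012
1 = 80128·1777317 − 427075·333461
1 = −427075·2110778 + 507203·1777317
So 1777317·507203 ≡ 1 (mod 2110778).

507203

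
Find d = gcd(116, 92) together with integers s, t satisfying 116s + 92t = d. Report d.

4

Apply Euclid's algorithm to 116 and 92:
116 = 1·92 + 24
92 = 3·24 + 20
24 = 1·20 + 4
20 = 5·4 + 0
gcd(116, 92) = 4.
Express as a combination:
4 = 24 − 20
4 = −92 + 4·24
4 = 4·116 − 5·92
So 4 = (4)·116 + (-5)·92.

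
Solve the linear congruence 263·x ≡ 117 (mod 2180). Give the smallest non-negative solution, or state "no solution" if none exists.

First find gcd(263, 2180):
2180 = 8×263 + 76
263 = 3×76 + 35
76 = 2×35 + 6
35 = 5×6 + 5
6 = 1×5 + 1
5 = 5×1 + 0
gcd = 1, so a unique solution mod 2180 exists.
Back-substitute for the Bézout coefficients:
1 = 6 − 5
1 = −35 + 6·6
1 = 6·76 − 13·35
1 = −13·263 + 45·76
1 = 45·2180 − 373·263
So 263·(-373) ≡ 1 (mod 2180), giving 263⁻¹ ≡ 1807.
x ≡ 263⁻¹·117 ≡ 1807·117 ≡ 2139 (mod 2180).

2139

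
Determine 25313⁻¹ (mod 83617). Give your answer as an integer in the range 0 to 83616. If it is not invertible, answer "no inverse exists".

67510

Apply the Euclidean algorithm to 83617 and 25313:
83617 = 3×25313 + 7678
25313 = 3×7678 + 2279
7678 = 3×2279 + 841
2279 = 2×841 + 597
841 = 1×597 + 244
597 = 2×244 + 109
244 = 2×109 + 26
109 = 4×26 + 5
26 = 5×5 + 1
5 = 5×1 + 0
gcd = 1, so the inverse exists. Back-substitute:
1 = 26 − 5·5
1 = −5·109 + 21·26
1 = 21·244 − 47·109
1 = −47·597 + 115·244
1 = 115·841 − 162·597
1 = −162·2279 + 439·841
1 = 439·7678 − 1479·2279
1 = −1479·25313 + 4876·7678
1 = 4876·83617 − 16107·25313
So 25313·(-16107) ≡ 1 (mod 83617), and -16107 ≡ 67510 (mod 83617).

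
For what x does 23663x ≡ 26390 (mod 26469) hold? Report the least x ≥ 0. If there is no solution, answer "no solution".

11197

First find gcd(23663, 26469):
26469 = 1×23663 + 2806
23663 = 8×2806 + 1215
2806 = 2×1215 + 376
1215 = 3×376 + 87
376 = 4×87 + 28
87 = 3×28 + 3
28 = 9×3 + 1
3 = 3×1 + 0
gcd = 1, so a unique solution mod 26469 exists.
Back-substitute for the Bézout coefficients:
1 = 28 − 9·3
1 = −9·87 + 28·28
1 = 28·376 − 121·87
1 = −121·1215 + 391·376
1 = 391·2806 − 903·1215
1 = −903·23663 + 7615·2806
1 = 7615·26469 − 8518·23663
So 23663·(-8518) ≡ 1 (mod 26469), giving 23663⁻¹ ≡ 17951.
x ≡ 23663⁻¹·26390 ≡ 17951·26390 ≡ 11197 (mod 26469).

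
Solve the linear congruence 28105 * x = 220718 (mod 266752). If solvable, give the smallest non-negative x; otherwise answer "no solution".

250302

First find gcd(28105, 266752):
266752 = 9·28105 + 13807
28105 = 2·13807 + 491
13807 = 28·491 + 59
491 = 8·59 + 19
59 = 3·19 + 2
19 = 9·2 + 1
2 = 2·1 + 0
gcd = 1, so a unique solution mod 266752 exists.
Back-substitute for the Bézout coefficients:
1 = 19 − 9·2
1 = −9·59 + 28·19
1 = 28·491 − 233·59
1 = −233·13807 + 6552·491
1 = 6552·28105 − 13337·13807
1 = −13337·266752 + 126585·28105
So 28105·(126585) ≡ 1 (mod 266752), giving 28105⁻¹ ≡ 126585.
x ≡ 28105⁻¹·220718 ≡ 126585·220718 ≡ 250302 (mod 266752).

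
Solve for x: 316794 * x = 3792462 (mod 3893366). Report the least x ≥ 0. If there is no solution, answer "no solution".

1111707

First find gcd(316794, 3893366):
3893366 = 12·316794 + 91838
316794 = 3·91838 + 41280
91838 = 2·41280 + 9278
41280 = 4·9278 + 4168
9278 = 2·4168 + 942
4168 = 4·942 + 400
942 = 2·400 + 142
400 = 2·142 + 116
142 = 1·116 + 26
116 = 4·26 + 12
26 = 2·12 + 2
12 = 6·2 + 0
gcd = 2 and 2 | 3792462, so solutions exist. Divide through by 2: 158397x ≡ 1896231 (mod 1946683).
Now find 158397⁻¹ mod 1946683:
1946683 = 12·158397 + 45919
158397 = 3·45919 + 20640
45919 = 2·20640 + 4639
20640 = 4·4639 + 2084
4639 = 2·2084 + 471
2084 = 4·471 + 200
471 = 2·200 + 71
200 = 2·71 + 58
71 = 1·58 + 13
58 = 4·13 + 6
13 = 2·6 + 1
6 = 6·1 + 0
Back-substitute:
1 = 13 − 2·6
1 = −2·58 + 9·13
1 = 9·71 − 11·58
1 = −11·200 + 31·71
1 = 31·471 − 73·200
1 = −73·2084 + 323·471
1 = 323·4639 − 719·2084
1 = −719·20640 + 3199·4639
1 = 3199·45919 − 7117·20640
1 = −7117·158397 + 24550·45919
1 = 24550·1946683 − 301717·158397
So 158397·(-301717) ≡ 1 (mod 1946683), i.e. 158397⁻¹ ≡ 1644966.
Then x ≡ 1644966·1896231 ≡ 1111707 (mod 1946683); the smallest non-negative solution is x = 1111707.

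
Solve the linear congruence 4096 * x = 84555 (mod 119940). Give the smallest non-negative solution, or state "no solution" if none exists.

no solution

gcd(4096, 119940):
119940 = 29·4096 + 1156
4096 = 3·1156 + 628
1156 = 1·628 + 528
628 = 1·528 + 100
528 = 5·100 + 28
100 = 3·28 + 16
28 = 1·16 + 12
16 = 1·12 + 4
12 = 3·4 + 0
gcd = 4, but 4 ∤ 84555, so the congruence has no solution.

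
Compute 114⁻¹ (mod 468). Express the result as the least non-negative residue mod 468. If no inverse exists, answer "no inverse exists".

no inverse exists

Compute gcd(114, 468):
468 = 4*114 + 12
114 = 9*12 + 6
12 = 2*6 + 0
Since gcd = 6 > 1, 114 is not a unit mod 468.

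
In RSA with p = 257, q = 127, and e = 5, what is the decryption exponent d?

25805

φ(n) = (p−1)(q−1) = 256·126 = 32256.
Need d with 5·d ≡ 1 (mod 32256). Apply the extended Euclidean algorithm:
32256 = 6451×5 + 1
5 = 5×1 + 0
Back-substitute:
1 = 32256 − 6451·5
So 5·(-6451) ≡ 1 (mod 32256), hence d ≡ -6451 ≡ 25805 (mod 32256).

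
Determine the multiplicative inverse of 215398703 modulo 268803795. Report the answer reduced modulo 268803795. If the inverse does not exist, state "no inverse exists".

Euclidean algorithm on 268803795, 215398703:
268803795 = 1*215398703 + 53405092
215398703 = 4*53405092 + 1778335
53405092 = 30*1778335 + 55042
1778335 = 32*55042 + 16991
55042 = 3*16991 + 4069
16991 = 4*4069 + 715
4069 = 5*715 + 494
715 = 1*494 + 221
494 = 2*221 + 52
221 = 4*52 + 13
52 = 4*13 + 0
gcd(215398703, 268803795) = 13 ≠ 1, so 215398703 has no multiplicative inverse modulo 268803795.

no inverse exists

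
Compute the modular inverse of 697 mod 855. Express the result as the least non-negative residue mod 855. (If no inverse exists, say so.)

763

Apply the Euclidean algorithm to 855 and 697:
855 = 1×697 + 158
697 = 4×158 + 65
158 = 2×65 + 28
65 = 2×28 + 9
28 = 3×9 + 1
9 = 9×1 + 0
Since gcd(697, 855) = 1, back-substitute to write 1 as a combination:
1 = 28 − 3·9
1 = −3·65 + 7·28
1 = 7·158 − 17·65
1 = −17·697 + 75·158
1 = 75·855 − 92·697
Thus 697·(-92) ≡ 1 (mod 855); reducing, -92 mod 855 = 763.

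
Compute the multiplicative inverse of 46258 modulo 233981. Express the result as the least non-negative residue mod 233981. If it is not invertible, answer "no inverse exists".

Run Euclid on (233981, 46258):
233981 = 5×46258 + 2691
46258 = 17×2691 + 511
2691 = 5×511 + 136
511 = 3×136 + 103
136 = 1×103 + 33
103 = 3×33 + 4
33 = 8×4 + 1
4 = 4×1 + 0
gcd = 1, so the inverse exists. Back-substitute:
1 = 33 − 8·4
1 = −8·103 + 25·33
1 = 25·136 − 33·103
1 = −33·511 + 124·136
1 = 124·2691 − 653·511
1 = −653·46258 + 11225·2691
1 = 11225·233981 − 56778·46258
So 46258·(-56778) ≡ 1 (mod 233981), and -56778 ≡ 177203 (mod 233981).

177203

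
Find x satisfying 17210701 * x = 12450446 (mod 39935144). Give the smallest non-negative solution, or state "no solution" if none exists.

First find gcd(17210701, 39935144):
39935144 = 2×17210701 + 5513742
17210701 = 3×5513742 + 669475
5513742 = 8×669475 + 157942
669475 = 4×157942 + 37707
157942 = 4×37707 + 7114
37707 = 5×7114 + 2137
7114 = 3×2137 + 703
2137 = 3×703 + 28
703 = 25×28 + 3
28 = 9×3 + 1
3 = 3×1 + 0
gcd = 1, so a unique solution mod 39935144 exists.
Back-substitute for the Bézout coefficients:
1 = 28 − 9·3
1 = −9·703 + 226·28
1 = 226·2137 − 687·703
1 = −687·7114 + 2287·2137
1 = 2287·37707 − 12122·7114
1 = −12122·157942 + 50775·37707
1 = 50775·669475 − 215222·157942
1 = −215222·5513742 + 1772551·669475
1 = 1772551·17210701 − 5532875·5513742
1 = −5532875·39935144 + 12838301·17210701
So 17210701·(12838301) ≡ 1 (mod 39935144), giving 17210701⁻¹ ≡ 12838301.
x ≡ 17210701⁻¹·12450446 ≡ 12838301·12450446 ≡ 2974470 (mod 39935144).

2974470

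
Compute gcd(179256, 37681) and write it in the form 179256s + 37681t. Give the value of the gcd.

7

Repeated division:
179256 = 4·37681 + 28532
37681 = 1·28532 + 9149
28532 = 3·9149 + 1085
9149 = 8·1085 + 469
1085 = 2·469 + 147
469 = 3·147 + 28
147 = 5·28 + 7
28 = 4·7 + 0
gcd(179256, 37681) = 7.
Back-substituting:
7 = 147 − 5·28
7 = −5·469 + 16·147
7 = 16·1085 − 37·469
7 = −37·9149 + 312·1085
7 = 312·28532 − 973·9149
7 = −973·37681 + 1285·28532
7 = 1285·179256 − 6113·37681
So 7 = (1285)·179256 + (-6113)·37681.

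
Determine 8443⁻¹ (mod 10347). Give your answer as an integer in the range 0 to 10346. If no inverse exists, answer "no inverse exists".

Apply the Euclidean algorithm to 10347 and 8443:
10347 = 1×8443 + 1904
8443 = 4×1904 + 827
1904 = 2×827 + 250
827 = 3×250 + 77
250 = 3×77 + 19
77 = 4×19 + 1
19 = 19×1 + 0
Since gcd(8443, 10347) = 1, back-substitute to write 1 as a combination:
1 = 77 − 4·19
1 = −4·250 + 13·77
1 = 13·827 − 43·250
1 = −43·1904 + 99·827
1 = 99·8443 − 439·1904
1 = −439·10347 + 538·8443
So 8443·538 ≡ 1 (mod 10347).

538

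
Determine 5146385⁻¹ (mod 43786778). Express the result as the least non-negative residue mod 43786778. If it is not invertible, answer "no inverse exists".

Apply the Euclidean algorithm to 43786778 and 5146385:
43786778 = 8*5146385 + 2615698
5146385 = 1*2615698 + 2530687
2615698 = 1*2530687 + 85011
2530687 = 29*85011 + 65368
85011 = 1*65368 + 19643
65368 = 3*19643 + 6439
19643 = 3*6439 + 326
6439 = 19*326 + 245
326 = 1*245 + 81
245 = 3*81 + 2
81 = 40*2 + 1
2 = 2*1 + 0
The gcd is 1. Working backward:
1 = 81 − 40·2
1 = −40·245 + 121·81
1 = 121·326 − 161·245
1 = −161·6439 + 3180·326
1 = 3180·19643 − 9701·6439
1 = −9701·65368 + 32283·19643
1 = 32283·85011 − 41984·65368
1 = −41984·2530687 + 1249819·85011
1 = 1249819·2615698 − 1291803·2530687
1 = −1291803·5146385 + 2541622·2615698
1 = 2541622·43786778 − 21624779·5146385
So 5146385·(-21624779) ≡ 1 (mod 43786778), and -21624779 ≡ 22161999 (mod 43786778).

22161999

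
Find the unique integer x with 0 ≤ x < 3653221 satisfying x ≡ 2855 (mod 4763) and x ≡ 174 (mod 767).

3417926

Write x = 2855 + 4763·k. Then 4763·k ≡ 174 − 2855 ≡ 387 (mod 767).
Need 4763⁻¹ mod 767. Extended Euclid on (767, 161):
767 = 4·161 + 123
161 = 1·123 + 38
123 = 3·38 + 9
38 = 4·9 + 2
9 = 4·2 + 1
2 = 2·1 + 0
Back-substitute:
1 = 9 − 4·2
1 = −4·38 + 17·9
1 = 17·123 − 55·38
1 = −55·161 + 72·123
1 = 72·767 − 343·161
4763⁻¹ ≡ 424 (mod 767), so k ≡ 424·387 ≡ 717 (mod 767).
x = 2855 + 4763·717 = 3417926.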